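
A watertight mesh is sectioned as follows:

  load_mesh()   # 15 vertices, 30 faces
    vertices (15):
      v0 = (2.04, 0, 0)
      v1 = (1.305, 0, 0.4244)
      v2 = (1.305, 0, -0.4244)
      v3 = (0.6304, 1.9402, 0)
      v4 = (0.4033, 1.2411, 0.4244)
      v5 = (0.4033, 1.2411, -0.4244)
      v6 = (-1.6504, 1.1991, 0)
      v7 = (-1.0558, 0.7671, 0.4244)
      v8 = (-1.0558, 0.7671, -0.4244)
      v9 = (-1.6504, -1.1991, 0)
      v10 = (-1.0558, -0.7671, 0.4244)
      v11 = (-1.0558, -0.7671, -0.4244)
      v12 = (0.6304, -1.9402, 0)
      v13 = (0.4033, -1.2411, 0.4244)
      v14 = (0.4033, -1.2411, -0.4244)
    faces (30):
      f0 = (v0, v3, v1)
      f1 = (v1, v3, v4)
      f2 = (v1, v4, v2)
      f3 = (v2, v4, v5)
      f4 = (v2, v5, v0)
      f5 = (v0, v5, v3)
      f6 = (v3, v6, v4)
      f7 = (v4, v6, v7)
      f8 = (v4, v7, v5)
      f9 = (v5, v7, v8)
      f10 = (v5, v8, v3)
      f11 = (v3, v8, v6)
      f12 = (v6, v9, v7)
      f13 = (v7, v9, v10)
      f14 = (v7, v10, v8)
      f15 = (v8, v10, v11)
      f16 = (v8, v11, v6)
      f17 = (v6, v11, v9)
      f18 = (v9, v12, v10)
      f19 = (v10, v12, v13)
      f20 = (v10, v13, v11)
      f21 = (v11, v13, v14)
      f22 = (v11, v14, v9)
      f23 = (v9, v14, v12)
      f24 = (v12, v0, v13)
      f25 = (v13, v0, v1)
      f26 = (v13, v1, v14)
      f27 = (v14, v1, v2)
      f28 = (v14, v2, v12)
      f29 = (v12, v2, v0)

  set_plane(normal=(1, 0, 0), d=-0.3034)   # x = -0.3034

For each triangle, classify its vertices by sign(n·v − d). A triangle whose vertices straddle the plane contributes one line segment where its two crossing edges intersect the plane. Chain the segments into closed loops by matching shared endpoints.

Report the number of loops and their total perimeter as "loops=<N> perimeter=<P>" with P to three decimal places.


loops=2 perimeter=4.720

Straddling triangles (12 of 30):
  (v3,v6,v4) [+-+] → (-0.3034, 1.63678, 0)–(-0.3034, 1.22665, 0.278359)  len=0.4957
  (v4,v6,v7) [+--] → (-0.3034, 1.22665, 0.278359)–(-0.3034, 1.01152, 0.4244)  len=0.2600
  (v4,v7,v5) [+-+] → (-0.3034, 1.01152, 0.4244)–(-0.3034, 1.01152, -0.0132925)  len=0.4377
  (v5,v7,v8) [+--] → (-0.3034, 1.01152, -0.0132925)–(-0.3034, 1.01152, -0.4244)  len=0.4111
  (v5,v8,v3) [+-+] → (-0.3034, 1.01152, -0.4244)–(-0.3034, 1.29055, -0.235028)  len=0.3372
  (v3,v8,v6) [+--] → (-0.3034, 1.29055, -0.235028)–(-0.3034, 1.63678, 0)  len=0.4185
  (v9,v12,v10) [-+-] → (-0.3034, -1.63678, 0)–(-0.3034, -1.29055, 0.235028)  len=0.4185
  (v10,v12,v13) [-++] → (-0.3034, -1.29055, 0.235028)–(-0.3034, -1.01152, 0.4244)  len=0.3372
  (v10,v13,v11) [-+-] → (-0.3034, -1.01152, 0.4244)–(-0.3034, -1.01152, 0.0132925)  len=0.4111
  (v11,v13,v14) [-++] → (-0.3034, -1.01152, 0.0132925)–(-0.3034, -1.01152, -0.4244)  len=0.4377
  (v11,v14,v9) [-+-] → (-0.3034, -1.01152, -0.4244)–(-0.3034, -1.22665, -0.278359)  len=0.2600
  (v9,v14,v12) [-++] → (-0.3034, -1.22665, -0.278359)–(-0.3034, -1.63678, 0)  len=0.4957

Chained into 2 loop(s):
  loop 1: 6 segments, perimeter = 2.3602
  loop 2: 6 segments, perimeter = 2.3602
Total perimeter = 4.720


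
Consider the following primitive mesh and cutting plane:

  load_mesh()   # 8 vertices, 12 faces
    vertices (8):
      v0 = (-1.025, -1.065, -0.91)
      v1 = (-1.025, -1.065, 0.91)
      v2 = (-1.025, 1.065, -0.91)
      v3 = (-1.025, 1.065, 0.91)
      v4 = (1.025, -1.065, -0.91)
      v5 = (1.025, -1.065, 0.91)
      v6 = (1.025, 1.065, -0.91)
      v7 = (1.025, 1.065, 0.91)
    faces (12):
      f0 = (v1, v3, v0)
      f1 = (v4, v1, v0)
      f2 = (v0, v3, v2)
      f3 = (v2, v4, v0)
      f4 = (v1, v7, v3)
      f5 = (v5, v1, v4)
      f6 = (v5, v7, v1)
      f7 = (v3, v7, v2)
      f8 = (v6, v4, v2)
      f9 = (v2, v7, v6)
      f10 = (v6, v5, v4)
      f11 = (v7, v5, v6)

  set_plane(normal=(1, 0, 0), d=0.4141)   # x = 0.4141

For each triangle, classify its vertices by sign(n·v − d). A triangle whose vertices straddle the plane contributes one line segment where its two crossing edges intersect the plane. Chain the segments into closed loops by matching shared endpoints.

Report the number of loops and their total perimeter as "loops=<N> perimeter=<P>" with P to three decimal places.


Straddling triangles (8 of 12):
  (v4,v1,v0) [+--] → (0.4141, -1.065, -0.36764)–(0.4141, -1.065, -0.91)  len=0.5424
  (v2,v4,v0) [-+-] → (0.4141, -0.43026, -0.91)–(0.4141, -1.065, -0.91)  len=0.6347
  (v1,v7,v3) [-+-] → (0.4141, 0.43026, 0.91)–(0.4141, 1.065, 0.91)  len=0.6347
  (v5,v1,v4) [+-+] → (0.4141, -1.065, 0.91)–(0.4141, -1.065, -0.36764)  len=1.2776
  (v5,v7,v1) [++-] → (0.4141, 0.43026, 0.91)–(0.4141, -1.065, 0.91)  len=1.4953
  (v3,v7,v2) [-+-] → (0.4141, 1.065, 0.91)–(0.4141, 1.065, 0.36764)  len=0.5424
  (v6,v4,v2) [++-] → (0.4141, -0.43026, -0.91)–(0.4141, 1.065, -0.91)  len=1.4953
  (v2,v7,v6) [-++] → (0.4141, 1.065, 0.36764)–(0.4141, 1.065, -0.91)  len=1.2776

Chained into 1 loop(s):
  loop 1: 8 segments, perimeter = 7.9000
Total perimeter = 7.900

loops=1 perimeter=7.900


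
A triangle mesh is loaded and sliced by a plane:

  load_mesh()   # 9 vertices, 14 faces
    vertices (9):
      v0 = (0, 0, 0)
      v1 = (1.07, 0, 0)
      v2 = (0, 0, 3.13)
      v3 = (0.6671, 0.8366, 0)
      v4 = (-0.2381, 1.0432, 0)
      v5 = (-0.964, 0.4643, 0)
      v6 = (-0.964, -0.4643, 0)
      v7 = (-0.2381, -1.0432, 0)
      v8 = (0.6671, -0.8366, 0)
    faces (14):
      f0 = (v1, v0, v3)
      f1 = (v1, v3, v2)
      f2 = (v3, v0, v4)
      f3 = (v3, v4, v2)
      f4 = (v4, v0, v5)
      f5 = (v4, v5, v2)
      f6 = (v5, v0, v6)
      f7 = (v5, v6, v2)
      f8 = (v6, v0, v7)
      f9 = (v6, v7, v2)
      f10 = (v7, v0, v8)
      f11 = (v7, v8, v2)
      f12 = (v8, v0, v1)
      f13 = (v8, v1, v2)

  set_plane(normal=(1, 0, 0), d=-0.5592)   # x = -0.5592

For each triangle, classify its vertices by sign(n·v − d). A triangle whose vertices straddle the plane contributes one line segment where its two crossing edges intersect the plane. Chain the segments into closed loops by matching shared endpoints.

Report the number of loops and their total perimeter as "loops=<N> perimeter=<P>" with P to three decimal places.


loops=1 perimeter=4.938

Straddling triangles (6 of 14):
  (v4,v0,v5) [++-] → (-0.5592, 0.269333, 0)–(-0.5592, 0.787125, 0)  len=0.5178
  (v4,v5,v2) [+-+] → (-0.5592, 0.787125, 0)–(-0.5592, 0.269333, 1.31434)  len=1.4127
  (v5,v0,v6) [-+-] → (-0.5592, 0.269333, 0)–(-0.5592, -0.269333, 0)  len=0.5387
  (v5,v6,v2) [--+] → (-0.5592, -0.269333, 1.31434)–(-0.5592, 0.269333, 1.31434)  len=0.5387
  (v6,v0,v7) [-++] → (-0.5592, -0.269333, 0)–(-0.5592, -0.787125, 0)  len=0.5178
  (v6,v7,v2) [-++] → (-0.5592, -0.787125, 0)–(-0.5592, -0.269333, 1.31434)  len=1.4127

Chained into 1 loop(s):
  loop 1: 6 segments, perimeter = 4.9382
Total perimeter = 4.938


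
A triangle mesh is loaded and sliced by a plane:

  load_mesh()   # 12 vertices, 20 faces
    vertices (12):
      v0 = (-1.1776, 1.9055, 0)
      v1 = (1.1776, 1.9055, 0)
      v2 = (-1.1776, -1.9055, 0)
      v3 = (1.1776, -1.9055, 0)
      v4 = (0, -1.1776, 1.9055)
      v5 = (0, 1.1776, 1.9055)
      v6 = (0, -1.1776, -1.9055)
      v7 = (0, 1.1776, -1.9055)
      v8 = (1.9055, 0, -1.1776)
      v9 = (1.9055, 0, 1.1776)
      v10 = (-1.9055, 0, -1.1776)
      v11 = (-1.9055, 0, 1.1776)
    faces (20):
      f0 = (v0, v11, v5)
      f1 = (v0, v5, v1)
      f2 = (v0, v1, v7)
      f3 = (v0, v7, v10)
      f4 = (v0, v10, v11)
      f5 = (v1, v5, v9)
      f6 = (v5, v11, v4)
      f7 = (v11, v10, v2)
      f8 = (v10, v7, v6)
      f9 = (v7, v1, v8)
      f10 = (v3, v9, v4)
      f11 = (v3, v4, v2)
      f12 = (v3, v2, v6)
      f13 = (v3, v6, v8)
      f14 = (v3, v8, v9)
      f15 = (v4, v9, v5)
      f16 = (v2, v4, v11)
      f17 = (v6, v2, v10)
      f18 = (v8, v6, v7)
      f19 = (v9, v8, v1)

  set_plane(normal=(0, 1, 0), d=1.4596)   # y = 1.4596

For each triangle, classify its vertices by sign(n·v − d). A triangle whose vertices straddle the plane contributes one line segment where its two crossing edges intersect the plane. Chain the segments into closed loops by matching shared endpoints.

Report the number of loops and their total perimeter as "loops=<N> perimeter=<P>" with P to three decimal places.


Straddling triangles (8 of 20):
  (v0,v11,v5) [+--] → (-1.34793, 1.4596, 0.275566)–(-0.456221, 1.4596, 1.16728)  len=1.2611
  (v0,v5,v1) [+-+] → (-0.456221, 1.4596, 1.16728)–(0.456221, 1.4596, 1.16728)  len=0.9124
  (v0,v1,v7) [++-] → (0.456221, 1.4596, -1.16728)–(-0.456221, 1.4596, -1.16728)  len=0.9124
  (v0,v7,v10) [+--] → (-0.456221, 1.4596, -1.16728)–(-1.34793, 1.4596, -0.275566)  len=1.2611
  (v0,v10,v11) [+--] → (-1.34793, 1.4596, -0.275566)–(-1.34793, 1.4596, 0.275566)  len=0.5511
  (v1,v5,v9) [+--] → (0.456221, 1.4596, 1.16728)–(1.34793, 1.4596, 0.275566)  len=1.2611
  (v7,v1,v8) [-+-] → (0.456221, 1.4596, -1.16728)–(1.34793, 1.4596, -0.275566)  len=1.2611
  (v9,v8,v1) [--+] → (1.34793, 1.4596, -0.275566)–(1.34793, 1.4596, 0.275566)  len=0.5511

Chained into 1 loop(s):
  loop 1: 8 segments, perimeter = 7.9714
Total perimeter = 7.971

loops=1 perimeter=7.971


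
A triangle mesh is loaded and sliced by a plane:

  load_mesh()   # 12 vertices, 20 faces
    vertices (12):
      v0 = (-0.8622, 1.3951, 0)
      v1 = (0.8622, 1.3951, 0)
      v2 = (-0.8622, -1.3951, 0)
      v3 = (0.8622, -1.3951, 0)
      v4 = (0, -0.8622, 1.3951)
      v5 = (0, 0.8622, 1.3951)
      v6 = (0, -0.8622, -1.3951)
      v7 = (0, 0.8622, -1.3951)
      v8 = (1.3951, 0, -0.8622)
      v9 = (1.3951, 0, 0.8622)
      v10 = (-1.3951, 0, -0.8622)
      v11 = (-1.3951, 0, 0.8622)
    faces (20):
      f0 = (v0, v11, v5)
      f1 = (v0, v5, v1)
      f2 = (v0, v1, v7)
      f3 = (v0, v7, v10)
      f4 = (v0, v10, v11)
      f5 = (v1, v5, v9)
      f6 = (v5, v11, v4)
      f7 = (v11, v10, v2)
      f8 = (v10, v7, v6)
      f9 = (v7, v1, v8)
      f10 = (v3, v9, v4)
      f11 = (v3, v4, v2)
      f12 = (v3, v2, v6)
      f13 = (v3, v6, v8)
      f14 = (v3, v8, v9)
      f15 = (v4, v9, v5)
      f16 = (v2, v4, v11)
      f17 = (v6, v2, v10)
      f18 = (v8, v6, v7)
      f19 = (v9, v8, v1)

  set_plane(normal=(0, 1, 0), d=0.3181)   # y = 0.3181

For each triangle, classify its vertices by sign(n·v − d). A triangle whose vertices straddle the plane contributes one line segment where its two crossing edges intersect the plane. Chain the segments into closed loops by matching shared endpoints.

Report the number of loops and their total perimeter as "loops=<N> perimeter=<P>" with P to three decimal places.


loops=1 perimeter=8.656

Straddling triangles (10 of 20):
  (v0,v11,v5) [+-+] → (-1.27359, 0.3181, 0.665608)–(-0.880392, 0.3181, 1.05881)  len=0.5561
  (v0,v7,v10) [++-] → (-0.880392, 0.3181, -1.05881)–(-1.27359, 0.3181, -0.665608)  len=0.5561
  (v0,v10,v11) [+--] → (-1.27359, 0.3181, -0.665608)–(-1.27359, 0.3181, 0.665608)  len=1.3312
  (v1,v5,v9) [++-] → (0.880392, 0.3181, 1.05881)–(1.27359, 0.3181, 0.665608)  len=0.5561
  (v5,v11,v4) [+--] → (-0.880392, 0.3181, 1.05881)–(0, 0.3181, 1.3951)  len=0.9424
  (v10,v7,v6) [-+-] → (-0.880392, 0.3181, -1.05881)–(0, 0.3181, -1.3951)  len=0.9424
  (v7,v1,v8) [++-] → (1.27359, 0.3181, -0.665608)–(0.880392, 0.3181, -1.05881)  len=0.5561
  (v4,v9,v5) [--+] → (0.880392, 0.3181, 1.05881)–(0, 0.3181, 1.3951)  len=0.9424
  (v8,v6,v7) [--+] → (0, 0.3181, -1.3951)–(0.880392, 0.3181, -1.05881)  len=0.9424
  (v9,v8,v1) [--+] → (1.27359, 0.3181, -0.665608)–(1.27359, 0.3181, 0.665608)  len=1.3312

Chained into 1 loop(s):
  loop 1: 10 segments, perimeter = 8.6564
Total perimeter = 8.656


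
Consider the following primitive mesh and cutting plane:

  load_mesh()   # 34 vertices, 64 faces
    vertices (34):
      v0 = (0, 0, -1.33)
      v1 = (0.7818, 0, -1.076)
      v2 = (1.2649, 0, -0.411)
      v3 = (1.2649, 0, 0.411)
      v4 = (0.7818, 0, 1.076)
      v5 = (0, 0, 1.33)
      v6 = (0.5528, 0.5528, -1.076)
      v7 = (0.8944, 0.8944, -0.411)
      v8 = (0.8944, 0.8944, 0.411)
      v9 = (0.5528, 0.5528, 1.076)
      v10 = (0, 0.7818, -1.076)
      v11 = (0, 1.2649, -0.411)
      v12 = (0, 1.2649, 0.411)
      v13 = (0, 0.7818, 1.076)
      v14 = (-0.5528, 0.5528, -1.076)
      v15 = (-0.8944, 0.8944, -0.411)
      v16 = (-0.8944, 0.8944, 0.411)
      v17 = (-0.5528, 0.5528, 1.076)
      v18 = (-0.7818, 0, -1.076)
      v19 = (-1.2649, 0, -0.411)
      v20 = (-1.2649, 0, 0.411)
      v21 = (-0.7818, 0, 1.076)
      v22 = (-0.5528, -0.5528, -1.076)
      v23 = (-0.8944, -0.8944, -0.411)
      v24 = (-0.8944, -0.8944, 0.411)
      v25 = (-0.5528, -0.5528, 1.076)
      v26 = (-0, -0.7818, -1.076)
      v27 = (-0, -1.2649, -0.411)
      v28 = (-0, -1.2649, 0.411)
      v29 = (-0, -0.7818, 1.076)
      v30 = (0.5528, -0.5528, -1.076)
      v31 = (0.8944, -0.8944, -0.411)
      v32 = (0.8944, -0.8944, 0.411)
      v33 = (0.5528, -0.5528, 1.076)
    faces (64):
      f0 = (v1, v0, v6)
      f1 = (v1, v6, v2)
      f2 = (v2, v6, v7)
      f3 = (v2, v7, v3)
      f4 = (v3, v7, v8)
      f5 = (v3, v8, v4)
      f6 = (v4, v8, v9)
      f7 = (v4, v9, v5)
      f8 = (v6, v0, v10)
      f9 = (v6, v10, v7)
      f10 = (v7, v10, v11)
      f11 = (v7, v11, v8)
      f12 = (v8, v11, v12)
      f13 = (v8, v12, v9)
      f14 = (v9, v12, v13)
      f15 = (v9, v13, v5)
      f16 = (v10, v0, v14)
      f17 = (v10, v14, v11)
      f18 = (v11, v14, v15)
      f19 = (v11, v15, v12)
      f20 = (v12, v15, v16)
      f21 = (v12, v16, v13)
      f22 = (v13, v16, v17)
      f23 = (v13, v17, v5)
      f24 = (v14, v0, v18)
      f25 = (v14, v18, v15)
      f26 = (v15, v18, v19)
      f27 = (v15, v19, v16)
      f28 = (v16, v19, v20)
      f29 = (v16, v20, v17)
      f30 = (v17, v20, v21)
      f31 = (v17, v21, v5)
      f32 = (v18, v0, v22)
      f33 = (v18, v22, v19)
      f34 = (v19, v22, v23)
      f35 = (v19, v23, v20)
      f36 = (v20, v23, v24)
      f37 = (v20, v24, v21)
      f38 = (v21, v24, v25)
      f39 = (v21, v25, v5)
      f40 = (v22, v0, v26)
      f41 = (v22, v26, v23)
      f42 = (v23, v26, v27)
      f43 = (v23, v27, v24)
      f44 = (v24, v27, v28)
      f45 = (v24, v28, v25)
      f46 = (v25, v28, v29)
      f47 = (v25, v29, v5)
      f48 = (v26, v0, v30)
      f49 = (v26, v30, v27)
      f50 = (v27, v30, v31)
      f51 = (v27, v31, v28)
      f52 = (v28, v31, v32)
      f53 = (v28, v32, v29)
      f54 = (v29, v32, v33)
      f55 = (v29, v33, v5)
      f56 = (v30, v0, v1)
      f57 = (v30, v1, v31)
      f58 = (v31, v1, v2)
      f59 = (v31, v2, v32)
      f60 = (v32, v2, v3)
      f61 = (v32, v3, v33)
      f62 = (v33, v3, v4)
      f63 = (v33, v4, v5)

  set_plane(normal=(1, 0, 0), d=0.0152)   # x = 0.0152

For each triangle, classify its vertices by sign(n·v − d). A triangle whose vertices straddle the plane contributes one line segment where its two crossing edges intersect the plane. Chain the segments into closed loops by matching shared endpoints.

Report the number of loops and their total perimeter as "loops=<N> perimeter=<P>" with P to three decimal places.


Straddling triangles (20 of 64):
  (v1,v0,v6) [+-+] → (0.0152, 0, -1.32506)–(0.0152, 0.0152, -1.32302)  len=0.0153
  (v4,v9,v5) [++-] → (0.0152, 0.0152, 1.32302)–(0.0152, 0, 1.32506)  len=0.0153
  (v6,v0,v10) [+--] → (0.0152, 0.0152, -1.32302)–(0.0152, 0.775503, -1.076)  len=0.7994
  (v6,v10,v7) [+-+] → (0.0152, 0.775503, -1.076)–(0.0152, 0.783714, -1.0647)  len=0.0140
  (v7,v10,v11) [+--] → (0.0152, 0.783714, -1.0647)–(0.0152, 1.2586, -0.411)  len=0.8080
  (v7,v11,v8) [+-+] → (0.0152, 1.2586, -0.411)–(0.0152, 1.2586, -0.39703)  len=0.0140
  (v8,v11,v12) [+--] → (0.0152, 1.2586, -0.39703)–(0.0152, 1.2586, 0.411)  len=0.8080
  (v8,v12,v9) [+-+] → (0.0152, 1.2586, 0.411)–(0.0152, 1.24532, 0.429285)  len=0.0226
  (v9,v12,v13) [+--] → (0.0152, 1.24532, 0.429285)–(0.0152, 0.775503, 1.076)  len=0.7994
  (v9,v13,v5) [+--] → (0.0152, 0.775503, 1.076)–(0.0152, 0.0152, 1.32302)  len=0.7994
  (v26,v0,v30) [--+] → (0.0152, -0.0152, -1.32302)–(0.0152, -0.775503, -1.076)  len=0.7994
  (v26,v30,v27) [-+-] → (0.0152, -0.775503, -1.076)–(0.0152, -1.24532, -0.429285)  len=0.7994
  (v27,v30,v31) [-++] → (0.0152, -1.24532, -0.429285)–(0.0152, -1.2586, -0.411)  len=0.0226
  (v27,v31,v28) [-+-] → (0.0152, -1.2586, -0.411)–(0.0152, -1.2586, 0.39703)  len=0.8080
  (v28,v31,v32) [-++] → (0.0152, -1.2586, 0.39703)–(0.0152, -1.2586, 0.411)  len=0.0140
  (v28,v32,v29) [-+-] → (0.0152, -1.2586, 0.411)–(0.0152, -0.783714, 1.0647)  len=0.8080
  (v29,v32,v33) [-++] → (0.0152, -0.783714, 1.0647)–(0.0152, -0.775503, 1.076)  len=0.0140
  (v29,v33,v5) [-+-] → (0.0152, -0.775503, 1.076)–(0.0152, -0.0152, 1.32302)  len=0.7994
  (v30,v0,v1) [+-+] → (0.0152, -0.0152, -1.32302)–(0.0152, 0, -1.32506)  len=0.0153
  (v33,v4,v5) [++-] → (0.0152, 0, 1.32506)–(0.0152, -0.0152, 1.32302)  len=0.0153

Chained into 1 loop(s):
  loop 1: 20 segments, perimeter = 8.1909
Total perimeter = 8.191

loops=1 perimeter=8.191


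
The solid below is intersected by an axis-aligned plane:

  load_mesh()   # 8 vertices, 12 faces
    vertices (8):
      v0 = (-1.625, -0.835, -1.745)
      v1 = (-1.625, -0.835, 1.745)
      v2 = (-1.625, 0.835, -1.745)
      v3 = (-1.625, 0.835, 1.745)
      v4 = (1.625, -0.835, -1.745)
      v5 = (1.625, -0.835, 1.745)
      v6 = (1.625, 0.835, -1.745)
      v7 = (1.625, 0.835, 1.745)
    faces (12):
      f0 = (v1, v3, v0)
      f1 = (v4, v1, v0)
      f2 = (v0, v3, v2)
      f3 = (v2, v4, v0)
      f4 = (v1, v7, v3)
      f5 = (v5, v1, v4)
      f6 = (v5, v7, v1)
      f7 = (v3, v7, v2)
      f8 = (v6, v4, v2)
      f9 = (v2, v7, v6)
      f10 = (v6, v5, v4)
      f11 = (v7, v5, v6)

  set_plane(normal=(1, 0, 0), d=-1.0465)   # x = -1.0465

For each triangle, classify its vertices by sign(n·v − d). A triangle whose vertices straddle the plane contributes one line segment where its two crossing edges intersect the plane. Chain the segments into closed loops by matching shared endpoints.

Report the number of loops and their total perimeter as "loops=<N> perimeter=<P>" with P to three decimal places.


loops=1 perimeter=10.320

Straddling triangles (8 of 12):
  (v4,v1,v0) [+--] → (-1.0465, -0.835, 1.12378)–(-1.0465, -0.835, -1.745)  len=2.8688
  (v2,v4,v0) [-+-] → (-1.0465, 0.53774, -1.745)–(-1.0465, -0.835, -1.745)  len=1.3727
  (v1,v7,v3) [-+-] → (-1.0465, -0.53774, 1.745)–(-1.0465, 0.835, 1.745)  len=1.3727
  (v5,v1,v4) [+-+] → (-1.0465, -0.835, 1.745)–(-1.0465, -0.835, 1.12378)  len=0.6212
  (v5,v7,v1) [++-] → (-1.0465, -0.53774, 1.745)–(-1.0465, -0.835, 1.745)  len=0.2973
  (v3,v7,v2) [-+-] → (-1.0465, 0.835, 1.745)–(-1.0465, 0.835, -1.12378)  len=2.8688
  (v6,v4,v2) [++-] → (-1.0465, 0.53774, -1.745)–(-1.0465, 0.835, -1.745)  len=0.2973
  (v2,v7,v6) [-++] → (-1.0465, 0.835, -1.12378)–(-1.0465, 0.835, -1.745)  len=0.6212

Chained into 1 loop(s):
  loop 1: 8 segments, perimeter = 10.3200
Total perimeter = 10.320


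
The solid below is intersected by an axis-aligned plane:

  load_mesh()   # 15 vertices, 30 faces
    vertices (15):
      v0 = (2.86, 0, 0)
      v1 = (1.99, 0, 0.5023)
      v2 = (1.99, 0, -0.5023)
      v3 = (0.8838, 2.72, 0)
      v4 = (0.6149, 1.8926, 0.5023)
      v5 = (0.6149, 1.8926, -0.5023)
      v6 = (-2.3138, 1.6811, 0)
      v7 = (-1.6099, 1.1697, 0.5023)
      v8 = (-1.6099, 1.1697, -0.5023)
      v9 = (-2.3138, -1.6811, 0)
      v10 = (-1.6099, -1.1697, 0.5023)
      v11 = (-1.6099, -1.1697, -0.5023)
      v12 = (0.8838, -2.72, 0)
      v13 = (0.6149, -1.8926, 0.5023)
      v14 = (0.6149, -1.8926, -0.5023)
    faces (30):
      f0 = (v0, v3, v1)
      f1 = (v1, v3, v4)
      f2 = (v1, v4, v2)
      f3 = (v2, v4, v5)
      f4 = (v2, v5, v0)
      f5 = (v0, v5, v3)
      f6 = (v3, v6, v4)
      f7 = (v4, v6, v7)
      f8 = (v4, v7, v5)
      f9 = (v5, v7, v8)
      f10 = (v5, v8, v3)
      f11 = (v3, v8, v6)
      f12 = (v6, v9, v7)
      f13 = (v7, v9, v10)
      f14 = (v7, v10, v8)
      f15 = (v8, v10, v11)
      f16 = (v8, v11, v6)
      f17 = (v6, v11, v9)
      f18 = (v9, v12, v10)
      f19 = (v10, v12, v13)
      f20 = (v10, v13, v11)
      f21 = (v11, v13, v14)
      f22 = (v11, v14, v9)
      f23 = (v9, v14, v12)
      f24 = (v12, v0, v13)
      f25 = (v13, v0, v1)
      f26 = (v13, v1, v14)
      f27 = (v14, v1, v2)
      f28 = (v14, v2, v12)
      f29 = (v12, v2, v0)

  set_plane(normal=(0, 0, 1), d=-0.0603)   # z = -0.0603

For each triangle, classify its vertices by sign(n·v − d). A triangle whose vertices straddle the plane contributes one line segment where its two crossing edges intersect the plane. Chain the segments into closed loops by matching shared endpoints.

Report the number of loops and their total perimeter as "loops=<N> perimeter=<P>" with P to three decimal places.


loops=2 perimeter=27.894

Straddling triangles (20 of 30):
  (v1,v4,v2) [++-] → (1.38499, 0.832699, -0.0603)–(1.99, 0, -0.0603)  len=1.0293
  (v2,v4,v5) [-+-] → (1.38499, 0.832699, -0.0603)–(0.6149, 1.8926, -0.0603)  len=1.3101
  (v2,v5,v0) [--+] → (2.59048, 0.227202, -0.0603)–(2.75556, 0, -0.0603)  len=0.2808
  (v0,v5,v3) [+-+] → (2.59048, 0.227202, -0.0603)–(0.851519, 2.62067, -0.0603)  len=2.9585
  (v4,v7,v5) [++-] → (-0.363959, 1.57454, -0.0603)–(0.6149, 1.8926, -0.0603)  len=1.0292
  (v5,v7,v8) [-+-] → (-0.363959, 1.57454, -0.0603)–(-1.6099, 1.1697, -0.0603)  len=1.3101
  (v5,v8,v3) [--+] → (0.584437, 2.53389, -0.0603)–(0.851519, 2.62067, -0.0603)  len=0.2808
  (v3,v8,v6) [+-+] → (0.584437, 2.53389, -0.0603)–(-2.2293, 1.61971, -0.0603)  len=2.9585
  (v7,v10,v8) [++-] → (-1.6099, 0.14042, -0.0603)–(-1.6099, 1.1697, -0.0603)  len=1.0293
  (v8,v10,v11) [-+-] → (-1.6099, 0.14042, -0.0603)–(-1.6099, -1.1697, -0.0603)  len=1.3101
  (v8,v11,v6) [--+] → (-2.2293, 1.33887, -0.0603)–(-2.2293, 1.61971, -0.0603)  len=0.2808
  (v6,v11,v9) [+-+] → (-2.2293, 1.33887, -0.0603)–(-2.2293, -1.61971, -0.0603)  len=2.9586
  (v10,v13,v11) [++-] → (-0.631041, -1.48776, -0.0603)–(-1.6099, -1.1697, -0.0603)  len=1.0292
  (v11,v13,v14) [-+-] → (-0.631041, -1.48776, -0.0603)–(0.6149, -1.8926, -0.0603)  len=1.3101
  (v11,v14,v9) [--+] → (-1.96222, -1.70649, -0.0603)–(-2.2293, -1.61971, -0.0603)  len=0.2808
  (v9,v14,v12) [+-+] → (-1.96222, -1.70649, -0.0603)–(0.851519, -2.62067, -0.0603)  len=2.9585
  (v13,v1,v14) [++-] → (1.21991, -1.0599, -0.0603)–(0.6149, -1.8926, -0.0603)  len=1.0293
  (v14,v1,v2) [-+-] → (1.21991, -1.0599, -0.0603)–(1.99, 0, -0.0603)  len=1.3101
  (v14,v2,v12) [--+] → (1.0166, -2.39347, -0.0603)–(0.851519, -2.62067, -0.0603)  len=0.2808
  (v12,v2,v0) [+-+] → (1.0166, -2.39347, -0.0603)–(2.75556, 0, -0.0603)  len=2.9585

Chained into 2 loop(s):
  loop 1: 10 segments, perimeter = 11.6968
  loop 2: 10 segments, perimeter = 16.1968
Total perimeter = 27.894


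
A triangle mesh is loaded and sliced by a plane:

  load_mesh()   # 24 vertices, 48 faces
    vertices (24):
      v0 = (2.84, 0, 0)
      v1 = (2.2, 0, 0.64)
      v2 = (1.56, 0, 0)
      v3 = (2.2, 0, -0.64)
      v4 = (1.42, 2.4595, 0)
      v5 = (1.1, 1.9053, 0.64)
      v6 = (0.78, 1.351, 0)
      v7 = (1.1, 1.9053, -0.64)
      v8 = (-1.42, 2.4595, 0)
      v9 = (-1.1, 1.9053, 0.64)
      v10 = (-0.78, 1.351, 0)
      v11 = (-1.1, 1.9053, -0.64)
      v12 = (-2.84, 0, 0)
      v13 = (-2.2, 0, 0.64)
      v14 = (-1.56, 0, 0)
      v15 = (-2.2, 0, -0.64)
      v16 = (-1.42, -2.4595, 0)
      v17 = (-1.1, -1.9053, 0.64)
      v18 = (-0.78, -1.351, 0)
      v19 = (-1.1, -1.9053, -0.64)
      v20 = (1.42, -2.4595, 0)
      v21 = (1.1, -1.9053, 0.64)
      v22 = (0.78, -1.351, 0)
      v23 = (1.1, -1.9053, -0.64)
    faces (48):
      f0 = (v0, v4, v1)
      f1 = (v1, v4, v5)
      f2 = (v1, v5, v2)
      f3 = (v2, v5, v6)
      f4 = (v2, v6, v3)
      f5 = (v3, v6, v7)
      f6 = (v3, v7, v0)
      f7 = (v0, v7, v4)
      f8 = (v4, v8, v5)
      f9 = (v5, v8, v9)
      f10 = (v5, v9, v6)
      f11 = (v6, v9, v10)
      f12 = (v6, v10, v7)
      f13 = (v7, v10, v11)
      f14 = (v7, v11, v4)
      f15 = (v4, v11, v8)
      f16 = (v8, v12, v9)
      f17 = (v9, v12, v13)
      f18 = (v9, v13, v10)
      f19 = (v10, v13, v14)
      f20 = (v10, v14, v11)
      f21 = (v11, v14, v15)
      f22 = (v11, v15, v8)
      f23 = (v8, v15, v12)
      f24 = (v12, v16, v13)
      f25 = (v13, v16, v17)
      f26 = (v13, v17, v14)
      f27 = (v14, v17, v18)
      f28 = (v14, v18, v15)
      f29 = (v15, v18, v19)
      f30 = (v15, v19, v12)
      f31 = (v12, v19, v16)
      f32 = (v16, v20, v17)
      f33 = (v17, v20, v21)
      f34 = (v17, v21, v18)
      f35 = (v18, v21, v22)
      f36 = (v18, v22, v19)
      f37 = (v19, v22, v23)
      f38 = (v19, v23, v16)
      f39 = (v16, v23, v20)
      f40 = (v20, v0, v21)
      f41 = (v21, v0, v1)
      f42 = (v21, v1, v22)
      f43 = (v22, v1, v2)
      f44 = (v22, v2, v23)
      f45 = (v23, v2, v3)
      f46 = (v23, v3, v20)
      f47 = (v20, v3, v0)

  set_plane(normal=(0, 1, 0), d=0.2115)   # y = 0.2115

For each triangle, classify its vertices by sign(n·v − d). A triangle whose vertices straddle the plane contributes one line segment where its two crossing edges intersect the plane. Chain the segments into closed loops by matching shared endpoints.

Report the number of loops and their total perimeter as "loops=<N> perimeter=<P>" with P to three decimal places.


Straddling triangles (16 of 48):
  (v0,v4,v1) [-+-] → (2.71789, 0.2115, 0)–(2.13293, 0.2115, 0.584964)  len=0.8273
  (v1,v4,v5) [-++] → (2.13293, 0.2115, 0.584964)–(2.07789, 0.2115, 0.64)  len=0.0778
  (v1,v5,v2) [-+-] → (2.07789, 0.2115, 0.64)–(1.50894, 0.2115, 0.0710439)  len=0.8046
  (v2,v5,v6) [-++] → (1.50894, 0.2115, 0.0710439)–(1.43789, 0.2115, 0)  len=0.1005
  (v2,v6,v3) [-+-] → (1.43789, 0.2115, 0)–(1.9777, 0.2115, -0.539808)  len=0.7634
  (v3,v6,v7) [-++] → (1.9777, 0.2115, -0.539808)–(2.07789, 0.2115, -0.64)  len=0.1417
  (v3,v7,v0) [-+-] → (2.07789, 0.2115, -0.64)–(2.64685, 0.2115, -0.0710439)  len=0.8046
  (v0,v7,v4) [-++] → (2.64685, 0.2115, -0.0710439)–(2.71789, 0.2115, 0)  len=0.1005
  (v8,v12,v9) [+-+] → (-2.71789, 0.2115, 0)–(-2.64685, 0.2115, 0.0710439)  len=0.1005
  (v9,v12,v13) [+--] → (-2.64685, 0.2115, 0.0710439)–(-2.07789, 0.2115, 0.64)  len=0.8046
  (v9,v13,v10) [+-+] → (-2.07789, 0.2115, 0.64)–(-1.9777, 0.2115, 0.539808)  len=0.1417
  (v10,v13,v14) [+--] → (-1.9777, 0.2115, 0.539808)–(-1.43789, 0.2115, 0)  len=0.7634
  (v10,v14,v11) [+-+] → (-1.43789, 0.2115, 0)–(-1.50894, 0.2115, -0.0710439)  len=0.1005
  (v11,v14,v15) [+--] → (-1.50894, 0.2115, -0.0710439)–(-2.07789, 0.2115, -0.64)  len=0.8046
  (v11,v15,v8) [+-+] → (-2.07789, 0.2115, -0.64)–(-2.13293, 0.2115, -0.584964)  len=0.0778
  (v8,v15,v12) [+--] → (-2.13293, 0.2115, -0.584964)–(-2.71789, 0.2115, 0)  len=0.8273

Chained into 2 loop(s):
  loop 1: 8 segments, perimeter = 3.6204
  loop 2: 8 segments, perimeter = 3.6204
Total perimeter = 7.241

loops=2 perimeter=7.241


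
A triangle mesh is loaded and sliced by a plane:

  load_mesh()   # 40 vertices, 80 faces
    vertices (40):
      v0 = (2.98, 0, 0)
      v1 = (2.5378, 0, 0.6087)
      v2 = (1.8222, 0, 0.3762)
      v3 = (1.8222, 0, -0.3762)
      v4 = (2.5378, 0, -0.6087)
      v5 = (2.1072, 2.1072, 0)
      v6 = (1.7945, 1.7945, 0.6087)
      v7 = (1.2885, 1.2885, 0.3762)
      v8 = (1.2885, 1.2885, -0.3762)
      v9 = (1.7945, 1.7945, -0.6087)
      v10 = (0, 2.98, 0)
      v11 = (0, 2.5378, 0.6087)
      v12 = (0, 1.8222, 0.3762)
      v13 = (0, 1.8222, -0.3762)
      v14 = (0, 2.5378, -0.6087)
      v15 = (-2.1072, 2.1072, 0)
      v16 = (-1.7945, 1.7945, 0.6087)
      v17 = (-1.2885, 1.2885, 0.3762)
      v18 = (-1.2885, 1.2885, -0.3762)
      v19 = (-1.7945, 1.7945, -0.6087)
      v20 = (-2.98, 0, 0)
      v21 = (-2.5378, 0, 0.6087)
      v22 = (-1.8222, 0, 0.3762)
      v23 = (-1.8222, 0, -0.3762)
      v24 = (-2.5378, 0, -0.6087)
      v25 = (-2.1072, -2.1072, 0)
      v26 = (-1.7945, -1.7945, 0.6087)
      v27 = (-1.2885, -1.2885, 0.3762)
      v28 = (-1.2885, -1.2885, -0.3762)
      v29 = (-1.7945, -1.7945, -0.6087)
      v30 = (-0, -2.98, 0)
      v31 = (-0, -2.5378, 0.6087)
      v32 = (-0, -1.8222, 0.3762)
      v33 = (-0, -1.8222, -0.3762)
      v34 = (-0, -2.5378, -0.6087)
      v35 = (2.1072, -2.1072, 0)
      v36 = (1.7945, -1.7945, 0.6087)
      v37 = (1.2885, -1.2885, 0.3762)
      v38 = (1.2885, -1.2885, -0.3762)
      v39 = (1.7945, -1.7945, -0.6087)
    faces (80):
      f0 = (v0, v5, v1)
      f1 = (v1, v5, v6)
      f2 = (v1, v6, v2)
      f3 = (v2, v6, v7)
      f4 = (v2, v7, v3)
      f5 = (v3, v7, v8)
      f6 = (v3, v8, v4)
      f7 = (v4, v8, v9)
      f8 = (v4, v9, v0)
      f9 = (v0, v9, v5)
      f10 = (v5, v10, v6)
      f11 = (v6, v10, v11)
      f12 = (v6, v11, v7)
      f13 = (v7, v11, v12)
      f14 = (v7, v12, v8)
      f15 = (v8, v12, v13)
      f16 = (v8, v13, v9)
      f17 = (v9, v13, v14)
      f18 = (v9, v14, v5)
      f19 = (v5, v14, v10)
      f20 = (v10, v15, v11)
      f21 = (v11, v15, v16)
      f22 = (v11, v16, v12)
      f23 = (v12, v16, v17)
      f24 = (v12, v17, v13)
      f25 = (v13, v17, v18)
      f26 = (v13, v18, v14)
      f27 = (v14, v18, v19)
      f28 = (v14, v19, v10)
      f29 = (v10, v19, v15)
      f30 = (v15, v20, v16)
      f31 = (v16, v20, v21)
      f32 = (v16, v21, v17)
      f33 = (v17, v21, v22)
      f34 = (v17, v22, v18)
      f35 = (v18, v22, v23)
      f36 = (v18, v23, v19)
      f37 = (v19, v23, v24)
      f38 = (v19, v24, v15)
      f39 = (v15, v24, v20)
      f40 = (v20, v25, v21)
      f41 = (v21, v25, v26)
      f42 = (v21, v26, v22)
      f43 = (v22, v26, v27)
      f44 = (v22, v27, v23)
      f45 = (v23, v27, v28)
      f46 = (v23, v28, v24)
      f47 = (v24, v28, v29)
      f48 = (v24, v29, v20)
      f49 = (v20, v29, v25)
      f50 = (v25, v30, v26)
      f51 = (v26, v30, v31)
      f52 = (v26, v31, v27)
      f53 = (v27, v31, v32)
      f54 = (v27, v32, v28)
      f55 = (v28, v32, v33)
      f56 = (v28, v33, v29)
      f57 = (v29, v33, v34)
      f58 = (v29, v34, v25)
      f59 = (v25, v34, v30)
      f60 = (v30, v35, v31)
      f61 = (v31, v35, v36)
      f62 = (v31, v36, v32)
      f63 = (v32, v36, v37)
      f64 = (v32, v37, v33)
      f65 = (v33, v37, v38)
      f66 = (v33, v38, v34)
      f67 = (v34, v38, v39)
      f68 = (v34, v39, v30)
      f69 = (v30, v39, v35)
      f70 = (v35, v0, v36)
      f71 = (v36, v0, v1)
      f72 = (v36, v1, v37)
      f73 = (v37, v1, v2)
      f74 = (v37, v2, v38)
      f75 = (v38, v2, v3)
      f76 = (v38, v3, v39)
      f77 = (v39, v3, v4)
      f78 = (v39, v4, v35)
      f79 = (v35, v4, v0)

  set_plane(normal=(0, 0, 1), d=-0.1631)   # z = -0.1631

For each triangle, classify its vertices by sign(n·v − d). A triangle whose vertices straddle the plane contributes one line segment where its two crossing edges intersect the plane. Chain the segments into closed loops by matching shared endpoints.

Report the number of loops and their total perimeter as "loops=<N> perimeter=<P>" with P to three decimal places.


loops=2 perimeter=28.678

Straddling triangles (32 of 80):
  (v2,v7,v3) [++-] → (1.67104, 0.364938, -0.1631)–(1.8222, 0, -0.1631)  len=0.3950
  (v3,v7,v8) [-+-] → (1.67104, 0.364938, -0.1631)–(1.2885, 1.2885, -0.1631)  len=0.9997
  (v4,v9,v0) [--+] → (2.66235, 0.480833, -0.1631)–(2.86151, 0, -0.1631)  len=0.5204
  (v0,v9,v5) [+-+] → (2.66235, 0.480833, -0.1631)–(2.02341, 2.02341, -0.1631)  len=1.6697
  (v7,v12,v8) [++-] → (0.923562, 1.43966, -0.1631)–(1.2885, 1.2885, -0.1631)  len=0.3950
  (v8,v12,v13) [-+-] → (0.923562, 1.43966, -0.1631)–(0, 1.8222, -0.1631)  len=0.9997
  (v9,v14,v5) [--+] → (1.54258, 2.22258, -0.1631)–(2.02341, 2.02341, -0.1631)  len=0.5204
  (v5,v14,v10) [+-+] → (1.54258, 2.22258, -0.1631)–(0, 2.86151, -0.1631)  len=1.6697
  (v12,v17,v13) [++-] → (-0.364938, 1.67104, -0.1631)–(0, 1.8222, -0.1631)  len=0.3950
  (v13,v17,v18) [-+-] → (-0.364938, 1.67104, -0.1631)–(-1.2885, 1.2885, -0.1631)  len=0.9997
  (v14,v19,v10) [--+] → (-0.480833, 2.66235, -0.1631)–(0, 2.86151, -0.1631)  len=0.5204
  (v10,v19,v15) [+-+] → (-0.480833, 2.66235, -0.1631)–(-2.02341, 2.02341, -0.1631)  len=1.6697
  (v17,v22,v18) [++-] → (-1.43966, 0.923562, -0.1631)–(-1.2885, 1.2885, -0.1631)  len=0.3950
  (v18,v22,v23) [-+-] → (-1.43966, 0.923562, -0.1631)–(-1.8222, 0, -0.1631)  len=0.9997
  (v19,v24,v15) [--+] → (-2.22258, 1.54258, -0.1631)–(-2.02341, 2.02341, -0.1631)  len=0.5204
  (v15,v24,v20) [+-+] → (-2.22258, 1.54258, -0.1631)–(-2.86151, 0, -0.1631)  len=1.6697
  (v22,v27,v23) [++-] → (-1.67104, -0.364938, -0.1631)–(-1.8222, 0, -0.1631)  len=0.3950
  (v23,v27,v28) [-+-] → (-1.67104, -0.364938, -0.1631)–(-1.2885, -1.2885, -0.1631)  len=0.9997
  (v24,v29,v20) [--+] → (-2.66235, -0.480833, -0.1631)–(-2.86151, 0, -0.1631)  len=0.5204
  (v20,v29,v25) [+-+] → (-2.66235, -0.480833, -0.1631)–(-2.02341, -2.02341, -0.1631)  len=1.6697
  (v27,v32,v28) [++-] → (-0.923562, -1.43966, -0.1631)–(-1.2885, -1.2885, -0.1631)  len=0.3950
  (v28,v32,v33) [-+-] → (-0.923562, -1.43966, -0.1631)–(0, -1.8222, -0.1631)  len=0.9997
  (v29,v34,v25) [--+] → (-1.54258, -2.22258, -0.1631)–(-2.02341, -2.02341, -0.1631)  len=0.5204
  (v25,v34,v30) [+-+] → (-1.54258, -2.22258, -0.1631)–(0, -2.86151, -0.1631)  len=1.6697
  (v32,v37,v33) [++-] → (0.364938, -1.67104, -0.1631)–(0, -1.8222, -0.1631)  len=0.3950
  (v33,v37,v38) [-+-] → (0.364938, -1.67104, -0.1631)–(1.2885, -1.2885, -0.1631)  len=0.9997
  (v34,v39,v30) [--+] → (0.480833, -2.66235, -0.1631)–(0, -2.86151, -0.1631)  len=0.5204
  (v30,v39,v35) [+-+] → (0.480833, -2.66235, -0.1631)–(2.02341, -2.02341, -0.1631)  len=1.6697
  (v37,v2,v38) [++-] → (1.43966, -0.923562, -0.1631)–(1.2885, -1.2885, -0.1631)  len=0.3950
  (v38,v2,v3) [-+-] → (1.43966, -0.923562, -0.1631)–(1.8222, 0, -0.1631)  len=0.9997
  (v39,v4,v35) [--+] → (2.22258, -1.54258, -0.1631)–(2.02341, -2.02341, -0.1631)  len=0.5204
  (v35,v4,v0) [+-+] → (2.22258, -1.54258, -0.1631)–(2.86151, 0, -0.1631)  len=1.6697

Chained into 2 loop(s):
  loop 1: 16 segments, perimeter = 11.1573
  loop 2: 16 segments, perimeter = 17.5209
Total perimeter = 28.678


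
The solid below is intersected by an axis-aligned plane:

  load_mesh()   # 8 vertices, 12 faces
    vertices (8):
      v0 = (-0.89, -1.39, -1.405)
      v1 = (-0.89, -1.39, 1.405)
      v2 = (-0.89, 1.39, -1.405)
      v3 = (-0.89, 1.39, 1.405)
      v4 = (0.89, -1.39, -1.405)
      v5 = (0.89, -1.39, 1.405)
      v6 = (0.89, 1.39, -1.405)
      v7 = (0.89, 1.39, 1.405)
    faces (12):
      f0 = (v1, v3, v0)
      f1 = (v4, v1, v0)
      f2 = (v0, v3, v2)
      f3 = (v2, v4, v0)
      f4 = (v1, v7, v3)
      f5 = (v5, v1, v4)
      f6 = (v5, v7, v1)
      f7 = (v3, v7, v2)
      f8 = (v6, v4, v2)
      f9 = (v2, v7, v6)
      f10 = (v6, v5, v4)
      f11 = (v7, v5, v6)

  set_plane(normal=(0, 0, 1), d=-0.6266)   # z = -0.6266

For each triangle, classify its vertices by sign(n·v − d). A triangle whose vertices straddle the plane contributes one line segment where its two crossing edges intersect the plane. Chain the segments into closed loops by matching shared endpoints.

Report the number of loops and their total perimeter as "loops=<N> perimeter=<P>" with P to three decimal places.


loops=1 perimeter=9.120

Straddling triangles (8 of 12):
  (v1,v3,v0) [++-] → (-0.89, -0.61991, -0.6266)–(-0.89, -1.39, -0.6266)  len=0.7701
  (v4,v1,v0) [-+-] → (0.396921, -1.39, -0.6266)–(-0.89, -1.39, -0.6266)  len=1.2869
  (v0,v3,v2) [-+-] → (-0.89, -0.61991, -0.6266)–(-0.89, 1.39, -0.6266)  len=2.0099
  (v5,v1,v4) [++-] → (0.396921, -1.39, -0.6266)–(0.89, -1.39, -0.6266)  len=0.4931
  (v3,v7,v2) [++-] → (-0.396921, 1.39, -0.6266)–(-0.89, 1.39, -0.6266)  len=0.4931
  (v2,v7,v6) [-+-] → (-0.396921, 1.39, -0.6266)–(0.89, 1.39, -0.6266)  len=1.2869
  (v6,v5,v4) [-+-] → (0.89, 0.61991, -0.6266)–(0.89, -1.39, -0.6266)  len=2.0099
  (v7,v5,v6) [++-] → (0.89, 0.61991, -0.6266)–(0.89, 1.39, -0.6266)  len=0.7701

Chained into 1 loop(s):
  loop 1: 8 segments, perimeter = 9.1200
Total perimeter = 9.120


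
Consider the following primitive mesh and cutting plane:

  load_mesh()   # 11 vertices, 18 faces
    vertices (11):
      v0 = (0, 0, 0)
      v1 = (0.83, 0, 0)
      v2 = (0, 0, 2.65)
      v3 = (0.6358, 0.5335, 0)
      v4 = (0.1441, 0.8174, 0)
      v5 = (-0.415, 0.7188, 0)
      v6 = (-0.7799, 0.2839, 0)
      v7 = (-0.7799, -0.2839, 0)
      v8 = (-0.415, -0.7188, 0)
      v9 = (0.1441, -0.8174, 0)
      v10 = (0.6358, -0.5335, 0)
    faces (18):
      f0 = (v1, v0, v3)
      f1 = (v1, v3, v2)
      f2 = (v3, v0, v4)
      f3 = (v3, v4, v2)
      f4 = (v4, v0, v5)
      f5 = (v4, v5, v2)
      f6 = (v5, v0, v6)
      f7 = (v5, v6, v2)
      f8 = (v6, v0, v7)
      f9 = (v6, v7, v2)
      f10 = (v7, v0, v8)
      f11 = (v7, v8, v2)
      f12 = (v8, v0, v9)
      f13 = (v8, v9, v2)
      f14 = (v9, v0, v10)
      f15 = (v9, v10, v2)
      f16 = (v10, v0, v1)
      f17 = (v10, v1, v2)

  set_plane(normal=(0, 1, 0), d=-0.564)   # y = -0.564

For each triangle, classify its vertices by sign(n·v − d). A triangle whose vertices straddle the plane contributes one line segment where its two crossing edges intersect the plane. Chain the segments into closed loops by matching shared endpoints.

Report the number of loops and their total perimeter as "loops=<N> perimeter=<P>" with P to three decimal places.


loops=1 perimeter=3.186

Straddling triangles (6 of 18):
  (v7,v0,v8) [++-] → (-0.325626, -0.564, 0)–(-0.544884, -0.564, 0)  len=0.2193
  (v7,v8,v2) [+-+] → (-0.544884, -0.564, 0)–(-0.325626, -0.564, 0.570701)  len=0.6114
  (v8,v0,v9) [-+-] → (-0.325626, -0.564, 0)–(0.0994279, -0.564, 0)  len=0.4251
  (v8,v9,v2) [--+] → (0.0994279, -0.564, 0.821519)–(-0.325626, -0.564, 0.570701)  len=0.4935
  (v9,v0,v10) [-++] → (0.0994279, -0.564, 0)–(0.582976, -0.564, 0)  len=0.4835
  (v9,v10,v2) [-++] → (0.582976, -0.564, 0)–(0.0994279, -0.564, 0.821519)  len=0.9533

Chained into 1 loop(s):
  loop 1: 6 segments, perimeter = 3.1860
Total perimeter = 3.186


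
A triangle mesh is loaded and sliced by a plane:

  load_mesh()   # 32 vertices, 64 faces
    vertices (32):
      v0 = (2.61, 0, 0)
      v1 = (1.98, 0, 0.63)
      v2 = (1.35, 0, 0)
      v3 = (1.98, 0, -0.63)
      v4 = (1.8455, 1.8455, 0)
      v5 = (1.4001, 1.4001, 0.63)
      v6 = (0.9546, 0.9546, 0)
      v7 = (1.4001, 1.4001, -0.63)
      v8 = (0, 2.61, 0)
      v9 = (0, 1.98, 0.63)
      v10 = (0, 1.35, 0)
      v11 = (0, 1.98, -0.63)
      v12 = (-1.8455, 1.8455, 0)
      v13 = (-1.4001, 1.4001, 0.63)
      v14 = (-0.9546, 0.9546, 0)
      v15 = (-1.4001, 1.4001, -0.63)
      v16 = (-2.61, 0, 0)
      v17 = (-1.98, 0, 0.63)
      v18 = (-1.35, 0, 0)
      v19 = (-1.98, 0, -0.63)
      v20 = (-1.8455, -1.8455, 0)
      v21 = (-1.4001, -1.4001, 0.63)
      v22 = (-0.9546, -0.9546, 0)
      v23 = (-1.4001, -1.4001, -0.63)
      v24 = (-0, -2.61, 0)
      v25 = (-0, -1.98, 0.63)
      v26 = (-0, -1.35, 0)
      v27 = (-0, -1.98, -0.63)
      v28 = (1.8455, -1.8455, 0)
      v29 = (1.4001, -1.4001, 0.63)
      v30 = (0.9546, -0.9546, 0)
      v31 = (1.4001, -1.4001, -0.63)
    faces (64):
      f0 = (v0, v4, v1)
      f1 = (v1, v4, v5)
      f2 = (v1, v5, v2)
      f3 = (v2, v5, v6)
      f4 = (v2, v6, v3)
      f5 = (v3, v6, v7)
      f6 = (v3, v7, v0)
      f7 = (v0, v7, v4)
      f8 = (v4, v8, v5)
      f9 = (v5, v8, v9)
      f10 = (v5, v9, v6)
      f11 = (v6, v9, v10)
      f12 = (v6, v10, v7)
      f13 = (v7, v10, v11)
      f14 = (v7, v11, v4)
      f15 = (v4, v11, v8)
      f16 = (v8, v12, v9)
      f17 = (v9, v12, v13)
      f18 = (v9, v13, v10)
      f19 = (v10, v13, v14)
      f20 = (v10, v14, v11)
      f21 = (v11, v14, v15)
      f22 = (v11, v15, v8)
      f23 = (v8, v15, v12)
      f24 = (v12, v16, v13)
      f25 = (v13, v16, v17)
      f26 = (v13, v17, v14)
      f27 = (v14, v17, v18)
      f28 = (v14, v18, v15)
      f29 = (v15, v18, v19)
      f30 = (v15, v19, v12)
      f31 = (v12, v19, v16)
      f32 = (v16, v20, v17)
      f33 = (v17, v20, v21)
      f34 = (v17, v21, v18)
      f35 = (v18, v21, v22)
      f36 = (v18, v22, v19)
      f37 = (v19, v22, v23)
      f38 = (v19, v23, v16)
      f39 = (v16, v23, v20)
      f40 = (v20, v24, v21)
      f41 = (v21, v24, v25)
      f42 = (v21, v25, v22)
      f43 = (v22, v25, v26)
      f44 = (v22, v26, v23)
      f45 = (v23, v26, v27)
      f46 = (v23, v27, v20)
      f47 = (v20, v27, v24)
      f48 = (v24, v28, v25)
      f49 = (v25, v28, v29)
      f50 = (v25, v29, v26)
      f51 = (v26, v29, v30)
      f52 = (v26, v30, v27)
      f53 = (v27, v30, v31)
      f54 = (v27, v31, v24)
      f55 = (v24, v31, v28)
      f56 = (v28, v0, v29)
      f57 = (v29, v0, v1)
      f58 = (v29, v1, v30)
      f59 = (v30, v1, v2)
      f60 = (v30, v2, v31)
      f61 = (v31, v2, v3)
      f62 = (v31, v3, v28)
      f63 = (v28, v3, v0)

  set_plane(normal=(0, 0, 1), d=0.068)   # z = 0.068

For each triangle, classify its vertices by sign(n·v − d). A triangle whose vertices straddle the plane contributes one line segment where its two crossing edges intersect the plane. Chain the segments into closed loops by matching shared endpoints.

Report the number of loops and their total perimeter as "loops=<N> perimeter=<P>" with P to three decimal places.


loops=2 perimeter=24.247

Straddling triangles (32 of 64):
  (v0,v4,v1) [--+] → (1.86002, 1.6463, 0.068)–(2.542, 0, 0.068)  len=1.7820
  (v1,v4,v5) [+-+] → (1.86002, 1.6463, 0.068)–(1.79743, 1.79743, 0.068)  len=0.1636
  (v1,v5,v2) [++-] → (1.35541, 0.151122, 0.068)–(1.418, 0, 0.068)  len=0.1636
  (v2,v5,v6) [-+-] → (1.35541, 0.151122, 0.068)–(1.00269, 1.00269, 0.068)  len=0.9217
  (v4,v8,v5) [--+] → (0.151122, 2.47941, 0.068)–(1.79743, 1.79743, 0.068)  len=1.7820
  (v5,v8,v9) [+-+] → (0.151122, 2.47941, 0.068)–(0, 2.542, 0.068)  len=0.1636
  (v5,v9,v6) [++-] → (0.851564, 1.06528, 0.068)–(1.00269, 1.00269, 0.068)  len=0.1636
  (v6,v9,v10) [-+-] → (0.851564, 1.06528, 0.068)–(0, 1.418, 0.068)  len=0.9217
  (v8,v12,v9) [--+] → (-1.6463, 1.86002, 0.068)–(0, 2.542, 0.068)  len=1.7820
  (v9,v12,v13) [+-+] → (-1.6463, 1.86002, 0.068)–(-1.79743, 1.79743, 0.068)  len=0.1636
  (v9,v13,v10) [++-] → (-0.151122, 1.35541, 0.068)–(0, 1.418, 0.068)  len=0.1636
  (v10,v13,v14) [-+-] → (-0.151122, 1.35541, 0.068)–(-1.00269, 1.00269, 0.068)  len=0.9217
  (v12,v16,v13) [--+] → (-2.47941, 0.151122, 0.068)–(-1.79743, 1.79743, 0.068)  len=1.7820
  (v13,v16,v17) [+-+] → (-2.47941, 0.151122, 0.068)–(-2.542, 0, 0.068)  len=0.1636
  (v13,v17,v14) [++-] → (-1.06528, 0.851564, 0.068)–(-1.00269, 1.00269, 0.068)  len=0.1636
  (v14,v17,v18) [-+-] → (-1.06528, 0.851564, 0.068)–(-1.418, 0, 0.068)  len=0.9217
  (v16,v20,v17) [--+] → (-1.86002, -1.6463, 0.068)–(-2.542, 0, 0.068)  len=1.7820
  (v17,v20,v21) [+-+] → (-1.86002, -1.6463, 0.068)–(-1.79743, -1.79743, 0.068)  len=0.1636
  (v17,v21,v18) [++-] → (-1.35541, -0.151122, 0.068)–(-1.418, 0, 0.068)  len=0.1636
  (v18,v21,v22) [-+-] → (-1.35541, -0.151122, 0.068)–(-1.00269, -1.00269, 0.068)  len=0.9217
  (v20,v24,v21) [--+] → (-0.151122, -2.47941, 0.068)–(-1.79743, -1.79743, 0.068)  len=1.7820
  (v21,v24,v25) [+-+] → (-0.151122, -2.47941, 0.068)–(0, -2.542, 0.068)  len=0.1636
  (v21,v25,v22) [++-] → (-0.851564, -1.06528, 0.068)–(-1.00269, -1.00269, 0.068)  len=0.1636
  (v22,v25,v26) [-+-] → (-0.851564, -1.06528, 0.068)–(0, -1.418, 0.068)  len=0.9217
  (v24,v28,v25) [--+] → (1.6463, -1.86002, 0.068)–(0, -2.542, 0.068)  len=1.7820
  (v25,v28,v29) [+-+] → (1.6463, -1.86002, 0.068)–(1.79743, -1.79743, 0.068)  len=0.1636
  (v25,v29,v26) [++-] → (0.151122, -1.35541, 0.068)–(0, -1.418, 0.068)  len=0.1636
  (v26,v29,v30) [-+-] → (0.151122, -1.35541, 0.068)–(1.00269, -1.00269, 0.068)  len=0.9217
  (v28,v0,v29) [--+] → (2.47941, -0.151122, 0.068)–(1.79743, -1.79743, 0.068)  len=1.7820
  (v29,v0,v1) [+-+] → (2.47941, -0.151122, 0.068)–(2.542, 0, 0.068)  len=0.1636
  (v29,v1,v30) [++-] → (1.06528, -0.851564, 0.068)–(1.00269, -1.00269, 0.068)  len=0.1636
  (v30,v1,v2) [-+-] → (1.06528, -0.851564, 0.068)–(1.418, 0, 0.068)  len=0.9217

Chained into 2 loop(s):
  loop 1: 16 segments, perimeter = 15.5643
  loop 2: 16 segments, perimeter = 8.6824
Total perimeter = 24.247
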